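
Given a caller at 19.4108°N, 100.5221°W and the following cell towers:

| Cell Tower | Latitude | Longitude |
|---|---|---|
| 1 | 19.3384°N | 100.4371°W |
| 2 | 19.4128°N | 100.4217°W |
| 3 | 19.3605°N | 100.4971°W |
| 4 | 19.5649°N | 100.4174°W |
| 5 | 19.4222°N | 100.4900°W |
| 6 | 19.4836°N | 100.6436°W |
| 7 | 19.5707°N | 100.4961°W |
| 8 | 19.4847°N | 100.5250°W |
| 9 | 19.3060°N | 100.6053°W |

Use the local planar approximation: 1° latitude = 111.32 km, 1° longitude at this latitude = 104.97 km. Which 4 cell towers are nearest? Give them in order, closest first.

5, 3, 8, 2

Distances from 19.4108°N, 100.5221°W:
1: 12.0236 km
2: 10.5413 km
3: 6.1838 km
4: 20.3731 km
5: 3.6006 km
6: 15.1108 km
7: 18.0081 km
8: 8.2322 km
9: 14.5732 km
Sorted: 5 (3.6006 km) < 3 (6.1838 km) < 8 (8.2322 km) < 2 (10.5413 km) < 1 (12.0236 km) < 9 (14.5732 km) < …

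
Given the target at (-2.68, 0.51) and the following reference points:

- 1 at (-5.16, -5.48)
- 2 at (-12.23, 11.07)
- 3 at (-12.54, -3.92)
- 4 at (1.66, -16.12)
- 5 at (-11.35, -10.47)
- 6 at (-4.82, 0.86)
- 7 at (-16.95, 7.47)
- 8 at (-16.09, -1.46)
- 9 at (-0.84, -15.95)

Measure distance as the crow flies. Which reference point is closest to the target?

6

Distances from (-2.68, 0.51):
1: √((-2.48)² + (-5.99)²) = √(6.1504 + 35.8801) = 6.48
2: √((-9.55)² + (10.56)²) = √(91.2025 + 111.5136) = 14.24
3: √((-9.86)² + (-4.43)²) = √(97.2196 + 19.6249) = 10.81
4: √((4.34)² + (-16.63)²) = √(18.8356 + 276.5569) = 17.19
5: √((-8.67)² + (-10.98)²) = √(75.1689 + 120.5604) = 13.99
6: √((-2.14)² + (0.35)²) = √(4.5796 + 0.1225) = 2.17
7: √((-14.27)² + (6.96)²) = √(203.6329 + 48.4416) = 15.88
8: √((-13.41)² + (-1.97)²) = √(179.8281 + 3.8809) = 13.55
9: √((1.84)² + (-16.46)²) = √(3.3856 + 270.9316) = 16.56
Minimum: 6 at 2.17.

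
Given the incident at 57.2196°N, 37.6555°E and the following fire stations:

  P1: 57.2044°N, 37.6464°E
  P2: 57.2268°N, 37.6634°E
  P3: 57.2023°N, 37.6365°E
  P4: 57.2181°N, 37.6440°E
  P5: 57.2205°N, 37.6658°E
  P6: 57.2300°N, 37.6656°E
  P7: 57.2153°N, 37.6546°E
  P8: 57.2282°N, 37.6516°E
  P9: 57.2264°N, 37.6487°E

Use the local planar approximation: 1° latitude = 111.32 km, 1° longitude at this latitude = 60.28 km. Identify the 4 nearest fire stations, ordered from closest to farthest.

Distances from 57.2196°N, 37.6555°E:
P1: √((-0.0152·111.32)² + (-0.0091·60.28)²) = √(2.863081 + 0.300905) = 1.7788 km
P2: √((0.0072·111.32)² + (0.0079·60.28)²) = √(0.642409 + 0.226778) = 0.9323 km
P3: √((-0.0173·111.32)² + (-0.0190·60.28)²) = √(3.708844 + 1.311758) = 2.2407 km
P4: √((-0.0015·111.32)² + (-0.0115·60.28)²) = √(0.027882 + 0.480554) = 0.7130 km
P5: √((0.0009·111.32)² + (0.0103·60.28)²) = √(0.010038 + 0.385497) = 0.6289 km
P6: √((0.0104·111.32)² + (0.0101·60.28)²) = √(1.340334 + 0.370672) = 1.3081 km
P7: √((-0.0043·111.32)² + (-0.0009·60.28)²) = √(0.229131 + 0.002943) = 0.4817 km
P8: √((0.0086·111.32)² + (-0.0039·60.28)²) = √(0.916523 + 0.055268) = 0.9858 km
P9: √((0.0068·111.32)² + (-0.0068·60.28)²) = √(0.573013 + 0.168021) = 0.8608 km
Sorted: P7 (0.4817 km) < P5 (0.6289 km) < P4 (0.7130 km) < P9 (0.8608 km) < P2 (0.9323 km) < P8 (0.9858 km) < …

P7, P5, P4, P9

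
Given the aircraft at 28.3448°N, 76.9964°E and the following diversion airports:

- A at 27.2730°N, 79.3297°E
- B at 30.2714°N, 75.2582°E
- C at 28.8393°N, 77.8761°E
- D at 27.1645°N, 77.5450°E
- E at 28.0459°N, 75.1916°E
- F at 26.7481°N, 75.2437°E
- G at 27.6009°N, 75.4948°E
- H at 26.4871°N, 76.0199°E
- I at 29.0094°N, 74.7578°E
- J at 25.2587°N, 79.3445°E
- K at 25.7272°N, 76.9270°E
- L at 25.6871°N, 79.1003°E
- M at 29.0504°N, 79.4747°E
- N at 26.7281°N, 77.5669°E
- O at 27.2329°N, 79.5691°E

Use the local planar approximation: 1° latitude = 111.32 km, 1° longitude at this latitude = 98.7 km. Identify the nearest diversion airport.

C

Distances from 28.3448°N, 76.9964°E:
A: 259.3687 km
B: 274.6451 km
C: 102.8060 km
D: 142.1108 km
E: 181.2147 km
F: 248.0307 km
G: 169.7741 km
H: 228.1559 km
I: 233.0072 km
J: 414.4086 km
K: 291.4717 km
L: 361.4566 km
M: 256.9102 km
N: 188.5741 km
O: 282.4869 km
Minimum: C at 102.8060 km.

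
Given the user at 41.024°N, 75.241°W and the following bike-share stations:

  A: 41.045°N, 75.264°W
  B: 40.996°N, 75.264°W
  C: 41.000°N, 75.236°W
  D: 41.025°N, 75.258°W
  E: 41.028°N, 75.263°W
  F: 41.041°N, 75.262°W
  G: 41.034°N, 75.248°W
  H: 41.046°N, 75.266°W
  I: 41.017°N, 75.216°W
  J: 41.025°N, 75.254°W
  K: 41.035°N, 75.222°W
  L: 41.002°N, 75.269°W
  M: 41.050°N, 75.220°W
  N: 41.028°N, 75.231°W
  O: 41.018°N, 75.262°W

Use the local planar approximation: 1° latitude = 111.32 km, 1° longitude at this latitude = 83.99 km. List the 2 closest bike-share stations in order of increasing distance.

Distances from 41.024°N, 75.241°W:
A: √((0.021·111.32)² + (-0.023·83.99)²) = √(5.46493 + 3.73174) = 3.033 km
B: √((-0.028·111.32)² + (-0.023·83.99)²) = √(9.71544 + 3.73174) = 3.667 km
C: √((-0.024·111.32)² + (0.005·83.99)²) = √(7.13787 + 0.17636) = 2.704 km
D: √((0.001·111.32)² + (-0.017·83.99)²) = √(0.01239 + 2.03870) = 1.432 km
E: √((0.004·111.32)² + (-0.022·83.99)²) = √(0.19827 + 3.41429) = 1.901 km
F: √((0.017·111.32)² + (-0.021·83.99)²) = √(3.58133 + 3.11096) = 2.587 km
G: √((0.010·111.32)² + (-0.007·83.99)²) = √(1.23921 + 0.34566) = 1.259 km
H: √((0.022·111.32)² + (-0.025·83.99)²) = √(5.99780 + 4.40895) = 3.226 km
I: √((-0.007·111.32)² + (0.025·83.99)²) = √(0.60721 + 4.40895) = 2.240 km
J: √((0.001·111.32)² + (-0.013·83.99)²) = √(0.01239 + 1.19218) = 1.098 km
K: √((0.011·111.32)² + (0.019·83.99)²) = √(1.49945 + 2.54661) = 2.011 km
L: √((-0.022·111.32)² + (-0.028·83.99)²) = √(5.99780 + 5.53059) = 3.395 km
M: √((0.026·111.32)² + (0.021·83.99)²) = √(8.37709 + 3.11096) = 3.389 km
N: √((0.004·111.32)² + (0.010·83.99)²) = √(0.19827 + 0.70543) = 0.951 km
O: √((-0.006·111.32)² + (-0.021·83.99)²) = √(0.44612 + 3.11096) = 1.886 km
Sorted: N (0.951 km) < J (1.098 km) < G (1.259 km) < D (1.432 km) < …

N, J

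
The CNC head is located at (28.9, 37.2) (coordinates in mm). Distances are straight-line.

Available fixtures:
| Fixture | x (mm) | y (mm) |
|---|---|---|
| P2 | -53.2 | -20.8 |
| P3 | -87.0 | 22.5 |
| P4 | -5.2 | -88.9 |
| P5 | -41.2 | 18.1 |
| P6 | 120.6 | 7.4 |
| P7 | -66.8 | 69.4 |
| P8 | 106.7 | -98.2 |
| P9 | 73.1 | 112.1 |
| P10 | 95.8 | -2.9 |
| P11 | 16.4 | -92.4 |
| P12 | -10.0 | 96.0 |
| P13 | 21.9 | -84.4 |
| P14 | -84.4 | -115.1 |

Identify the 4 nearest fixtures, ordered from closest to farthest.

P12, P5, P10, P9

Distances from (28.9, 37.2):
P2: √((-82.1)² + (-58.0)²) = √(6740.410 + 3364.000) = 100.5 mm
P3: √((-115.9)² + (-14.7)²) = √(13432.810 + 216.090) = 116.8 mm
P4: √((-34.1)² + (-126.1)²) = √(1162.810 + 15901.210) = 130.6 mm
P5: √((-70.1)² + (-19.1)²) = √(4914.010 + 364.810) = 72.7 mm
P6: √((91.7)² + (-29.8)²) = √(8408.890 + 888.040) = 96.4 mm
P7: √((-95.7)² + (32.2)²) = √(9158.490 + 1036.840) = 101.0 mm
P8: √((77.8)² + (-135.4)²) = √(6052.840 + 18333.160) = 156.2 mm
P9: √((44.2)² + (74.9)²) = √(1953.640 + 5610.010) = 87.0 mm
P10: √((66.9)² + (-40.1)²) = √(4475.610 + 1608.010) = 78.0 mm
P11: √((-12.5)² + (-129.6)²) = √(156.250 + 16796.160) = 130.2 mm
P12: √((-38.9)² + (58.8)²) = √(1513.210 + 3457.440) = 70.5 mm
P13: √((-7.0)² + (-121.6)²) = √(49.000 + 14786.560) = 121.8 mm
P14: √((-113.3)² + (-152.3)²) = √(12836.890 + 23195.290) = 189.8 mm
Sorted: P12 (70.5 mm) < P5 (72.7 mm) < P10 (78.0 mm) < P9 (87.0 mm) < P6 (96.4 mm) < P2 (100.5 mm) < …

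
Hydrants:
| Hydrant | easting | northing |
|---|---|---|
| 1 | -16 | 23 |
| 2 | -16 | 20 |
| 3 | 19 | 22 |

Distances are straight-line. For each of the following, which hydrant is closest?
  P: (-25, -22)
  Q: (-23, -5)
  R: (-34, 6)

P→2; Q→2; R→2

P at (-25, -22):
  1: √((9)² + (45)²) = √(81.000 + 2025.000) = 45.9
  2: √((9)² + (42)²) = √(81.000 + 1764.000) = 43.0
  3: √((44)² + (44)²) = √(1936.000 + 1936.000) = 62.2
  → nearest: 2 (43.0)
Q at (-23, -5):
  1: √((7)² + (28)²) = √(49.000 + 784.000) = 28.9
  2: √((7)² + (25)²) = √(49.000 + 625.000) = 26.0
  3: √((42)² + (27)²) = √(1764.000 + 729.000) = 49.9
  → nearest: 2 (26.0)
R at (-34, 6):
  1: √((18)² + (17)²) = √(324.000 + 289.000) = 24.8
  2: √((18)² + (14)²) = √(324.000 + 196.000) = 22.8
  3: √((53)² + (16)²) = √(2809.000 + 256.000) = 55.4
  → nearest: 2 (22.8)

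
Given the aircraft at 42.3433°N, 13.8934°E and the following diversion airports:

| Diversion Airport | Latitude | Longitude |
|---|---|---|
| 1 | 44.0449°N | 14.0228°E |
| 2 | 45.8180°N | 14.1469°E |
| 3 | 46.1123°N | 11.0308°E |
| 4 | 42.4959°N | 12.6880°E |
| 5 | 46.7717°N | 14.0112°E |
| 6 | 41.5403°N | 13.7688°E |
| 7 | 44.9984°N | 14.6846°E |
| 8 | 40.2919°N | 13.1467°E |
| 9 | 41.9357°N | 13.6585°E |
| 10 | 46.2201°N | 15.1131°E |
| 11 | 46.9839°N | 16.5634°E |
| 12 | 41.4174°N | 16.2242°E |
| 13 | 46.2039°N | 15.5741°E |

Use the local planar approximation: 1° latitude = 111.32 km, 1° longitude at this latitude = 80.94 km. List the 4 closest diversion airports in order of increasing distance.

Distances from 42.3433°N, 13.8934°E:
1: 189.7114 km
2: 387.3474 km
3: 479.2903 km
4: 99.0329 km
5: 493.0617 km
6: 89.9571 km
7: 302.4239 km
8: 236.2242 km
9: 49.1964 km
10: 442.7130 km
11: 559.9735 km
12: 214.9753 km
13: 450.7784 km
Sorted: 9 (49.1964 km) < 6 (89.9571 km) < 4 (99.0329 km) < 1 (189.7114 km) < 12 (214.9753 km) < 8 (236.2242 km) < …

9, 6, 4, 1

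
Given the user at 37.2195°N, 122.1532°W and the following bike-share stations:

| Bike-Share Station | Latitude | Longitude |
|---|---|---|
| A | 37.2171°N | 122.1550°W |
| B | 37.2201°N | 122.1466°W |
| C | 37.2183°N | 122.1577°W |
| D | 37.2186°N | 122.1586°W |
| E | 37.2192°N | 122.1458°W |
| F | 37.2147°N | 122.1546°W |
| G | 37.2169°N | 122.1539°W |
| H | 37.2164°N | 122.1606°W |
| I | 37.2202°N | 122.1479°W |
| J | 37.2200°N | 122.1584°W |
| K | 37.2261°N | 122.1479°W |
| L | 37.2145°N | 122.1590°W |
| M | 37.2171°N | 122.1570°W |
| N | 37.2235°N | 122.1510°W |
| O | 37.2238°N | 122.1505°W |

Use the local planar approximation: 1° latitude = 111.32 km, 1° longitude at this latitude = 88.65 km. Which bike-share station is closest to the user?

G

Distances from 37.2195°N, 122.1532°W:
A: 0.3112 km
B: 0.5889 km
C: 0.4207 km
D: 0.4891 km
E: 0.6569 km
F: 0.5486 km
G: 0.2960 km
H: 0.7412 km
I: 0.4763 km
J: 0.4643 km
K: 0.8721 km
L: 0.7577 km
M: 0.4300 km
N: 0.4861 km
O: 0.5352 km
Minimum: G at 0.2960 km.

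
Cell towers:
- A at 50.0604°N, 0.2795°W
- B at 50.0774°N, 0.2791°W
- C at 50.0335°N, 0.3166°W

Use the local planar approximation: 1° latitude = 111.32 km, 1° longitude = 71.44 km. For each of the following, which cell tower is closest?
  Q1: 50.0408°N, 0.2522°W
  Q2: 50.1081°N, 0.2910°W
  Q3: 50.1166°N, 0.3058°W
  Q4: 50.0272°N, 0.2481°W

Q1 at 50.0408°N, 0.2522°W:
  A: √((0.0196·111.32)² + (-0.0273·71.44)²) = √(4.760565 + 3.803717) = 2.9265 km
  B: √((0.0366·111.32)² + (-0.0269·71.44)²) = √(16.600018 + 3.693069) = 4.5048 km
  C: √((-0.0073·111.32)² + (-0.0644·71.44)²) = √(0.660377 + 21.166772) = 4.6720 km
  → nearest: A (2.9265 km)
Q2 at 50.1081°N, 0.2910°W:
  A: √((-0.0477·111.32)² + (0.0115·71.44)²) = √(28.195718 + 0.674961) = 5.3731 km
  B: √((-0.0307·111.32)² + (0.0119·71.44)²) = √(11.679470 + 0.722731) = 3.5217 km
  C: √((-0.0746·111.32)² + (-0.0256·71.44)²) = √(68.964255 + 3.344744) = 8.5035 km
  → nearest: B (3.5217 km)
Q3 at 50.1166°N, 0.3058°W:
  A: √((-0.0562·111.32)² + (0.0263·71.44)²) = √(39.139838 + 3.530160) = 6.5322 km
  B: √((-0.0392·111.32)² + (0.0267·71.44)²) = √(19.042262 + 3.638358) = 4.7624 km
  C: √((-0.0831·111.32)² + (-0.0108·71.44)²) = √(85.575302 + 0.595292) = 9.2828 km
  → nearest: B (4.7624 km)
Q4 at 50.0272°N, 0.2481°W:
  A: √((0.0332·111.32)² + (-0.0314·71.44)²) = √(13.659115 + 5.032018) = 4.3233 km
  B: √((0.0502·111.32)² + (-0.0310·71.44)²) = √(31.228695 + 4.904630) = 6.0111 km
  C: √((0.0063·111.32)² + (-0.0685·71.44)²) = √(0.491844 + 23.947712) = 4.9436 km
  → nearest: A (4.3233 km)

Q1→A; Q2→B; Q3→B; Q4→A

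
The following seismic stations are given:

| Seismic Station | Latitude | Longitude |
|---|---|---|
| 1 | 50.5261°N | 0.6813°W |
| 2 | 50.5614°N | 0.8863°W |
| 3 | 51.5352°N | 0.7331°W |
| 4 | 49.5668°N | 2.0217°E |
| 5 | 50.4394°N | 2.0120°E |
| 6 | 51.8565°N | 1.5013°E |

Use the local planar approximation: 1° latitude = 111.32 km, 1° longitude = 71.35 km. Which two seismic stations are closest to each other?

1 and 2

Pairwise distances:
1–2: 15.1454 km
1–3: 112.3938 km
1–4: 220.4508 km
1–5: 192.4092 km
1–6: 214.9070 km
2–3: 108.9531 km
2–4: 235.1787 km
2–5: 207.2392 km
2–6: 223.1727 km
3–4: 294.3611 km
3–5: 230.7433 km
3–6: 163.3874 km
4–5: 97.1403 km
4–6: 257.5797 km
5–6: 161.9053 km
Closest pair: 1–2 at 15.1454 km.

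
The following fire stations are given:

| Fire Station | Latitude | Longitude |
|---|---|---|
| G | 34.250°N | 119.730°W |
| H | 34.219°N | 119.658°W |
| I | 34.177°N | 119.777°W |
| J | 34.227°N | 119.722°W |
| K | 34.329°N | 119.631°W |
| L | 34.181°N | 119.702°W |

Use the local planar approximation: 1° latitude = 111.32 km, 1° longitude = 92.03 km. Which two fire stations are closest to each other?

G and J

Pairwise distances:
G–H: 7.471 km
G–I: 9.206 km
G–J: 2.664 km
G–K: 12.663 km
G–L: 8.102 km
H–I: 11.908 km
H–J: 5.957 km
H–K: 12.495 km
H–L: 5.856 km
I–J: 7.523 km
I–K: 21.607 km
I–L: 6.917 km
J–K: 14.109 km
J–L: 5.441 km
K–L: 17.724 km
Closest pair: G–J at 2.664 km.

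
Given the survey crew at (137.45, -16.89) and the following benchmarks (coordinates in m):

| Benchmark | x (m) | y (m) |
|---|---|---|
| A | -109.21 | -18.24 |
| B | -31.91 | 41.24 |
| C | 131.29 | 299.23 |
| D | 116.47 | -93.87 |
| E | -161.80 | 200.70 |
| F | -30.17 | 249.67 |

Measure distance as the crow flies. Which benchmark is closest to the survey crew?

D

Distances from (137.45, -16.89):
A: 246.66 m
B: 179.06 m
C: 316.18 m
D: 79.79 m
E: 369.99 m
F: 314.88 m
Minimum: D at 79.79 m.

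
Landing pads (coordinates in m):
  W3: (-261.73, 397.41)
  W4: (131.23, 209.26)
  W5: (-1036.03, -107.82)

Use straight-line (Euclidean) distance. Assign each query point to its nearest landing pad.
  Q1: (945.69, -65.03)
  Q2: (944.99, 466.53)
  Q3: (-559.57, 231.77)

Q1→W4; Q2→W4; Q3→W3

Q1 at (945.69, -65.03):
  W3: √((-1207.42)² + (462.44)²) = √(1457863.0564 + 213850.7536) = 1292.95 m
  W4: √((-814.46)² + (274.29)²) = √(663345.0916 + 75235.0041) = 859.41 m
  W5: √((-1981.72)² + (-42.79)²) = √(3927214.1584 + 1830.9841) = 1982.18 m
  → nearest: W4 (859.41 m)
Q2 at (944.99, 466.53):
  W3: √((-1206.72)² + (-69.12)²) = √(1456173.1584 + 4777.5744) = 1208.70 m
  W4: √((-813.76)² + (-257.27)²) = √(662205.3376 + 66187.8529) = 853.46 m
  W5: √((-1981.02)² + (-574.35)²) = √(3924440.2404 + 329877.9225) = 2062.60 m
  → nearest: W4 (853.46 m)
Q3 at (-559.57, 231.77):
  W3: √((297.84)² + (165.64)²) = √(88708.6656 + 27436.6096) = 340.80 m
  W4: √((690.80)² + (-22.51)²) = √(477204.6400 + 506.7001) = 691.17 m
  W5: √((-476.46)² + (-339.59)²) = √(227014.1316 + 115321.3681) = 585.09 m
  → nearest: W3 (340.80 m)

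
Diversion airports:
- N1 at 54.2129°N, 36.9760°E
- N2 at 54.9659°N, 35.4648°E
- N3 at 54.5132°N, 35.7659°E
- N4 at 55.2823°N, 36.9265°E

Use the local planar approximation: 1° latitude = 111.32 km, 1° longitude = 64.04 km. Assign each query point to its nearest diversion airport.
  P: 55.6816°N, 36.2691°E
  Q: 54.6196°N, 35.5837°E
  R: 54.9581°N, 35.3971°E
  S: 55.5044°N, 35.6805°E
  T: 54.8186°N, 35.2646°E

P at 55.6816°N, 36.2691°E:
  N1: √((-1.4687·111.32)² + (0.7069·64.04)²) = √(26730.838687 + 2049.361673) = 169.6473 km
  N2: √((-0.7157·111.32)² + (-0.8043·64.04)²) = √(6347.583605 + 2653.009370) = 94.8715 km
  N3: √((-1.1684·111.32)² + (-0.5032·64.04)²) = √(16917.239274 + 1038.445985) = 133.9988 km
  N4: √((-0.3993·111.32)² + (0.6574·64.04)²) = √(1975.809256 + 1772.401243) = 61.2226 km
  → nearest: N4 (61.2226 km)
Q at 54.6196°N, 35.5837°E:
  N1: √((-0.4067·111.32)² + (1.3923·64.04)²) = √(2049.720951 + 7950.021310) = 99.9987 km
  N2: √((0.3463·111.32)² + (-0.1189·64.04)²) = √(1486.111444 + 57.978417) = 39.2949 km
  N3: √((-0.1064·111.32)² + (0.1822·64.04)²) = √(140.290948 + 136.144278) = 16.6263 km
  N4: √((0.6627·111.32)² + (1.3428·64.04)²) = √(5442.273164 + 7394.780914) = 113.3007 km
  → nearest: N3 (16.6263 km)
R at 54.9581°N, 35.3971°E:
  N1: √((-0.7452·111.32)² + (1.5789·64.04)²) = √(6881.642190 + 10223.789426) = 130.7877 km
  N2: √((0.0078·111.32)² + (0.0677·64.04)²) = √(0.753938 + 18.796630) = 4.4216 km
  N3: √((-0.4449·111.32)² + (0.3688·64.04)²) = √(2452.851222 + 557.807657) = 54.8695 km
  N4: √((0.3242·111.32)² + (1.5294·64.04)²) = √(1302.484058 + 9592.787371) = 104.3804 km
  → nearest: N2 (4.4216 km)
S at 55.5044°N, 35.6805°E:
  N1: √((-1.2915·111.32)² + (1.2955·64.04)²) = √(20669.749641 + 6882.995429) = 165.9902 km
  N2: √((-0.5385·111.32)² + (-0.2157·64.04)²) = √(3593.501335 + 190.810793) = 61.5168 km
  N3: √((-0.9912·111.32)² + (0.0854·64.04)²) = √(12175.000341 + 29.910136) = 110.4758 km
  N4: √((-0.2221·111.32)² + (1.2460·64.04)²) = √(611.284681 + 6367.056902) = 83.5365 km
  → nearest: N2 (61.5168 km)
T at 54.8186°N, 35.2646°E:
  N1: √((-0.6057·111.32)² + (1.7114·64.04)²) = √(4546.336139 + 12011.733879) = 128.6782 km
  N2: √((0.1473·111.32)² + (0.2002·64.04)²) = √(268.875907 + 164.373118) = 20.8146 km
  N3: √((-0.3054·111.32)² + (0.5013·64.04)²) = √(1155.804712 + 1030.618789) = 46.7592 km
  N4: √((0.4637·111.32)² + (1.6619·64.04)²) = √(2664.529833 + 11326.935361) = 118.2855 km
  → nearest: N2 (20.8146 km)

P→N4; Q→N3; R→N2; S→N2; T→N2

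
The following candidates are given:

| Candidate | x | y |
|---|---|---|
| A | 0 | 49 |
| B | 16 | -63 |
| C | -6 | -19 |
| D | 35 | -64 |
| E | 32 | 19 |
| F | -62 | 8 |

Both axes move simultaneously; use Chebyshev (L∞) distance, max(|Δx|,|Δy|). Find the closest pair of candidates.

B and D

Pairwise distances:
A–B: max(|16|, |-112|) = 112
A–C: max(|-6|, |-68|) = 68
A–D: max(|35|, |-113|) = 113
A–E: max(|32|, |-30|) = 32
A–F: max(|-62|, |-41|) = 62
B–C: max(|-22|, |44|) = 44
B–D: max(|19|, |-1|) = 19
B–E: max(|16|, |82|) = 82
B–F: max(|-78|, |71|) = 78
C–D: max(|41|, |-45|) = 45
C–E: max(|38|, |38|) = 38
C–F: max(|-56|, |27|) = 56
D–E: max(|-3|, |83|) = 83
D–F: max(|-97|, |72|) = 97
E–F: max(|-94|, |-11|) = 94
Closest pair: B–D at 19.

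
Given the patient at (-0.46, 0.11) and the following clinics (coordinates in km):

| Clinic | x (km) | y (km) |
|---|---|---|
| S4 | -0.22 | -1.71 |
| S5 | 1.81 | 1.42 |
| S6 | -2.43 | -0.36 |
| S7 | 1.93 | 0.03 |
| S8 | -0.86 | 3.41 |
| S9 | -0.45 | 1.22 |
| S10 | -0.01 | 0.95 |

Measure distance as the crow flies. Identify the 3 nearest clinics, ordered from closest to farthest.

S10, S9, S4

Distances from (-0.46, 0.11):
S4: √((0.24)² + (-1.82)²) = √(0.0576 + 3.3124) = 1.84 km
S5: √((2.27)² + (1.31)²) = √(5.1529 + 1.7161) = 2.62 km
S6: √((-1.97)² + (-0.47)²) = √(3.8809 + 0.2209) = 2.03 km
S7: √((2.39)² + (-0.08)²) = √(5.7121 + 0.0064) = 2.39 km
S8: √((-0.40)² + (3.30)²) = √(0.1600 + 10.8900) = 3.32 km
S9: √((0.01)² + (1.11)²) = √(0.0001 + 1.2321) = 1.11 km
S10: √((0.45)² + (0.84)²) = √(0.2025 + 0.7056) = 0.95 km
Sorted: S10 (0.95 km) < S9 (1.11 km) < S4 (1.84 km) < S6 (2.03 km) < S7 (2.39 km) < …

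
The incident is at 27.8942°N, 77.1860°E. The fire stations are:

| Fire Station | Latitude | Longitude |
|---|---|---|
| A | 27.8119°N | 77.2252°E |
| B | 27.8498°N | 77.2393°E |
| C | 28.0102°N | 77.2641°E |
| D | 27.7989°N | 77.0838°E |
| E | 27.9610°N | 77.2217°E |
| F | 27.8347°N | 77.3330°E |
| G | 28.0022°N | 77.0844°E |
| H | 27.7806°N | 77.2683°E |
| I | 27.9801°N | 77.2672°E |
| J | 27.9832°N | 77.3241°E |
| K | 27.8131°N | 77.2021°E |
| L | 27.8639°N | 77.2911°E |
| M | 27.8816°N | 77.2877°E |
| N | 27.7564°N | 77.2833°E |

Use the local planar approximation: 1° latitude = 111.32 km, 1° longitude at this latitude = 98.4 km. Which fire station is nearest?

Distances from 27.8942°N, 77.1860°E:
A: 9.9405 km
B: 7.2067 km
C: 15.0269 km
D: 14.6178 km
E: 8.2242 km
F: 15.9092 km
G: 15.6362 km
H: 15.0168 km
I: 12.4612 km
J: 16.8173 km
K: 9.1660 km
L: 10.8780 km
M: 10.1051 km
N: 18.0826 km
Minimum: B at 7.2067 km.

B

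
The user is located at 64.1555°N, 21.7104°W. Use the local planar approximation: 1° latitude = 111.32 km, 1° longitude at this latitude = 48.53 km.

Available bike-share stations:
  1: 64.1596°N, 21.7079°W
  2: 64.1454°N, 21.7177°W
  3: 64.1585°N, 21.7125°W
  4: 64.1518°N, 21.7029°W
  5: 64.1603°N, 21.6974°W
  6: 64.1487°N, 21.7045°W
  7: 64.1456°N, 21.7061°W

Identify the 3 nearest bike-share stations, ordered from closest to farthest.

3, 1, 4

Distances from 64.1555°N, 21.7104°W:
1: √((0.0041·111.32)² + (0.0025·48.53)²) = √(0.208312 + 0.014720) = 0.4723 km
2: √((-0.0101·111.32)² + (-0.0073·48.53)²) = √(1.264122 + 0.125507) = 1.1788 km
3: √((0.0030·111.32)² + (-0.0021·48.53)²) = √(0.111529 + 0.010386) = 0.3492 km
4: √((-0.0037·111.32)² + (0.0075·48.53)²) = √(0.169648 + 0.132478) = 0.5497 km
5: √((0.0048·111.32)² + (0.0130·48.53)²) = √(0.285515 + 0.398022) = 0.8268 km
6: √((-0.0068·111.32)² + (0.0059·48.53)²) = √(0.573013 + 0.081983) = 0.8093 km
7: √((-0.0099·111.32)² + (0.0043·48.53)²) = √(1.214554 + 0.043547) = 1.1217 km
Sorted: 3 (0.3492 km) < 1 (0.4723 km) < 4 (0.5497 km) < 6 (0.8093 km) < 5 (0.8268 km) < …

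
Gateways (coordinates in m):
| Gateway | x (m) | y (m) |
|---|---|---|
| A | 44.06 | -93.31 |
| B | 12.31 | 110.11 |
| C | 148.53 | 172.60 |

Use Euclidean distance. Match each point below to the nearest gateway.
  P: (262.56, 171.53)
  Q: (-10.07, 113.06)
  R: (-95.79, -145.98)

P→C; Q→B; R→A

P at (262.56, 171.53):
  A: √((-218.50)² + (-264.84)²) = √(47742.2500 + 70140.2256) = 343.34 m
  B: √((-250.25)² + (-61.42)²) = √(62625.0625 + 3772.4164) = 257.68 m
  C: √((-114.03)² + (1.07)²) = √(13002.8409 + 1.1449) = 114.04 m
  → nearest: C (114.04 m)
Q at (-10.07, 113.06):
  A: √((54.13)² + (-206.37)²) = √(2930.0569 + 42588.5769) = 213.35 m
  B: √((22.38)² + (-2.95)²) = √(500.8644 + 8.7025) = 22.57 m
  C: √((158.60)² + (59.54)²) = √(25153.9600 + 3545.0116) = 169.41 m
  → nearest: B (22.57 m)
R at (-95.79, -145.98):
  A: √((139.85)² + (52.67)²) = √(19558.0225 + 2774.1289) = 149.44 m
  B: √((108.10)² + (256.09)²) = √(11685.6100 + 65582.0881) = 277.97 m
  C: √((244.32)² + (318.58)²) = √(59692.2624 + 101493.2164) = 401.48 m
  → nearest: A (149.44 m)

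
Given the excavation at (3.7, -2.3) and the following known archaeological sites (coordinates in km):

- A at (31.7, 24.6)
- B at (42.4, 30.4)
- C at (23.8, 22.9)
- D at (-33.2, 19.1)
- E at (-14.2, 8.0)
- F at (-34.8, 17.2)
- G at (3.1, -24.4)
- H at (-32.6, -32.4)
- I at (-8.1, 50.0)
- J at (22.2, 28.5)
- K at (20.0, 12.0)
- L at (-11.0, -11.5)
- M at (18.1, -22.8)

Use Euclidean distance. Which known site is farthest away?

Distances from (3.7, -2.3):
A: √((28.0)² + (26.9)²) = √(784.000 + 723.610) = 38.8 km
B: √((38.7)² + (32.7)²) = √(1497.690 + 1069.290) = 50.7 km
C: √((20.1)² + (25.2)²) = √(404.010 + 635.040) = 32.2 km
D: √((-36.9)² + (21.4)²) = √(1361.610 + 457.960) = 42.7 km
E: √((-17.9)² + (10.3)²) = √(320.410 + 106.090) = 20.7 km
F: √((-38.5)² + (19.5)²) = √(1482.250 + 380.250) = 43.2 km
G: √((-0.6)² + (-22.1)²) = √(0.360 + 488.410) = 22.1 km
H: √((-36.3)² + (-30.1)²) = √(1317.690 + 906.010) = 47.2 km
I: √((-11.8)² + (52.3)²) = √(139.240 + 2735.290) = 53.6 km
J: √((18.5)² + (30.8)²) = √(342.250 + 948.640) = 35.9 km
K: √((16.3)² + (14.3)²) = √(265.690 + 204.490) = 21.7 km
L: √((-14.7)² + (-9.2)²) = √(216.090 + 84.640) = 17.3 km
M: √((14.4)² + (-20.5)²) = √(207.360 + 420.250) = 25.1 km
Maximum: I at 53.6 km.

I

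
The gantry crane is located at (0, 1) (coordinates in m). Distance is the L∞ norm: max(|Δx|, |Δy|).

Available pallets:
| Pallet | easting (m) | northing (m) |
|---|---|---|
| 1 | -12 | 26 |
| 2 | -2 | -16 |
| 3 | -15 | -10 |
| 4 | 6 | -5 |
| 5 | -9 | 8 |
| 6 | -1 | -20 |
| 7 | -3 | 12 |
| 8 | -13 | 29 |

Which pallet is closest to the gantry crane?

4

Distances from (0, 1):
1: max(|-12|, |25|) = 25 m
2: max(|-2|, |-17|) = 17 m
3: max(|-15|, |-11|) = 15 m
4: max(|6|, |-6|) = 6 m
5: max(|-9|, |7|) = 9 m
6: max(|-1|, |-21|) = 21 m
7: max(|-3|, |11|) = 11 m
8: max(|-13|, |28|) = 28 m
Minimum: 4 at 6 m.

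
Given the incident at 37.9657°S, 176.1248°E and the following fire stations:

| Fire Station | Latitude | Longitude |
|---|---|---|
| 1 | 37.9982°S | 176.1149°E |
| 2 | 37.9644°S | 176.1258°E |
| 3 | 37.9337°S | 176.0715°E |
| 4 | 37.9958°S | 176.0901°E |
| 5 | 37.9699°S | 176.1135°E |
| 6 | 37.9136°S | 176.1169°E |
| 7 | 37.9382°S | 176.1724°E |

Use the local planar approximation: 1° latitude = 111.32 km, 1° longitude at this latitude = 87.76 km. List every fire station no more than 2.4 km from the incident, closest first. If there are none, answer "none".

2, 5

Distances from 37.9657°S, 176.1248°E:
1: √((-0.0325·111.32)² + (-0.0099·87.76)²) = √(13.089200 + 0.754855) = 3.7208 km
2: √((0.0013·111.32)² + (0.0010·87.76)²) = √(0.020943 + 0.007702) = 0.1692 km
3: √((0.0320·111.32)² + (-0.0533·87.76)²) = √(12.689554 + 21.880017) = 5.8796 km
4: √((-0.0301·111.32)² + (-0.0347·87.76)²) = √(11.227405 + 9.273682) = 4.5278 km
5: √((-0.0042·111.32)² + (-0.0113·87.76)²) = √(0.218597 + 0.983445) = 1.0964 km
6: √((0.0521·111.32)² + (-0.0079·87.76)²) = √(33.637355 + 0.480670) = 5.8411 km
7: √((0.0275·111.32)² + (0.0476·87.76)²) = √(9.371558 + 17.450470) = 5.1790 km
Threshold 2.4 km: 2 (0.1692 km), 5 (1.0964 km) are within range.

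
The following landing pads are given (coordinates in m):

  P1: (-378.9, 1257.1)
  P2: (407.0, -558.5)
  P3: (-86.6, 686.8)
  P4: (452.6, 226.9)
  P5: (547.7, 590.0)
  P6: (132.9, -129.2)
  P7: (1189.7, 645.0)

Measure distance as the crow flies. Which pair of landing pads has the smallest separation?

Pairwise distances:
P4–P5: 375.3 m
P4–P6: 478.6 m
P2–P6: 509.3 m
P1–P3: 640.8 m
P3–P5: 641.6 m
P5–P7: 644.4 m
P3–P4: 708.7 m
P2–P4: 786.7 m
P5–P6: 830.2 m
P3–P6: 845.0 m
P4–P7: 847.4 m
P1–P5: 1141.8 m
P2–P5: 1157.1 m
P3–P7: 1277.0 m
P6–P7: 1310.0 m
P1–P4: 1323.9 m
P2–P3: 1339.6 m
P2–P7: 1435.6 m
P1–P6: 1477.8 m
P1–P7: 1683.8 m
P1–P2: 1978.4 m
Closest pair: P4–P5 at 375.3 m.

P4 and P5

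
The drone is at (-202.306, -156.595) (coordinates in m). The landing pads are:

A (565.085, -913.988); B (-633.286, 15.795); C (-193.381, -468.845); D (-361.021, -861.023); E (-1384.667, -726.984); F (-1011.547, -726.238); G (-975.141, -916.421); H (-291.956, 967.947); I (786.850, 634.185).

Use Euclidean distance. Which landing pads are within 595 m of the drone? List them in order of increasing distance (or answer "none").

Distances from (-202.306, -156.595):
A: 1078.208 m
B: 464.179 m
C: 312.378 m
D: 722.087 m
E: 1312.753 m
F: 989.628 m
G: 1083.794 m
H: 1128.110 m
I: 1266.397 m
Threshold 595 m: C (312.378 m), B (464.179 m) are within range.

C, B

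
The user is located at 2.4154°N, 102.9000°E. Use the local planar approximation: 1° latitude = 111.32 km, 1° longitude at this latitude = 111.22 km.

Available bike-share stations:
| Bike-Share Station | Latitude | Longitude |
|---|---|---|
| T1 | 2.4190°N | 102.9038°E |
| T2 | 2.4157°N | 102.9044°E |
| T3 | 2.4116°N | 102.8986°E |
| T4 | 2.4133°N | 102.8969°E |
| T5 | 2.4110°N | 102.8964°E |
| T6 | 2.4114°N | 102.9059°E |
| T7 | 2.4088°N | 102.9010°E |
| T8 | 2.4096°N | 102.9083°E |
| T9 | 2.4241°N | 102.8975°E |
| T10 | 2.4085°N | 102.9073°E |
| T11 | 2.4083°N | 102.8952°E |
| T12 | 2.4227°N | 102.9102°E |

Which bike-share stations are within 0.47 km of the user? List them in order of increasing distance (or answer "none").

Distances from 2.4154°N, 102.9000°E:
T1: 0.5824 km
T2: 0.4905 km
T3: 0.4508 km
T4: 0.4166 km
T5: 0.6326 km
T6: 0.7930 km
T7: 0.7431 km
T8: 1.1265 km
T9: 1.0076 km
T10: 1.1177 km
T11: 0.9538 km
T12: 1.3955 km
Threshold 0.47 km: T4 (0.4166 km), T3 (0.4508 km) are within range.

T4, T3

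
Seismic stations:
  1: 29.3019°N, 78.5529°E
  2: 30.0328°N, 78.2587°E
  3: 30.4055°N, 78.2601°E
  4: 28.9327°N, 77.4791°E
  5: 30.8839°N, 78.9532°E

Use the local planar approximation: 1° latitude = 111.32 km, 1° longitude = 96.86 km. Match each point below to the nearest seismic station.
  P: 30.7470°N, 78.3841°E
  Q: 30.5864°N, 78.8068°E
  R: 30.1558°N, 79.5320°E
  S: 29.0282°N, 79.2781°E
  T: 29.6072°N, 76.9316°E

P at 30.7470°N, 78.3841°E:
  1: 161.6973 km
  2: 80.4272 km
  3: 39.8680 km
  4: 220.1704 km
  5: 57.1909 km
  → nearest: 3 (39.8680 km)
Q at 30.5864°N, 78.8068°E:
  1: 145.0900 km
  2: 81.3406 km
  3: 56.6532 km
  4: 224.5603 km
  5: 36.0259 km
  → nearest: 5 (36.0259 km)
R at 30.1558°N, 79.5320°E:
  1: 134.2739 km
  2: 124.0896 km
  3: 126.2932 km
  4: 240.9921 km
  5: 98.5518 km
  → nearest: 5 (98.5518 km)
S at 29.0282°N, 79.2781°E:
  1: 76.5662 km
  2: 149.1838 km
  3: 182.2909 km
  4: 174.5751 km
  5: 208.9598 km
  → nearest: 1 (76.5662 km)
T at 29.6072°N, 76.9316°E:
  1: 160.6746 km
  2: 136.9961 km
  3: 156.3824 km
  4: 91.9243 km
  5: 241.9528 km
  → nearest: 4 (91.9243 km)

P→3; Q→5; R→5; S→1; T→4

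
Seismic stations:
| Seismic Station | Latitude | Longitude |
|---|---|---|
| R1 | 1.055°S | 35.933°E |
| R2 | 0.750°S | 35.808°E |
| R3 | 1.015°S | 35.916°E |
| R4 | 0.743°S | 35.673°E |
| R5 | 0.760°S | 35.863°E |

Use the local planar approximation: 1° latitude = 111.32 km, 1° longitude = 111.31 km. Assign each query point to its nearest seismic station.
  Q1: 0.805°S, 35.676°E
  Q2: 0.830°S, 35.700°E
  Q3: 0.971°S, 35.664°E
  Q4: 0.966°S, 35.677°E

Q1 at 0.805°S, 35.676°E:
  R1: √((-0.250·111.32)² + (0.257·111.31)²) = √(774.50890 + 818.34157) = 39.911 km
  R2: √((0.055·111.32)² + (0.132·111.31)²) = √(37.48623 + 215.88190) = 15.918 km
  R3: √((-0.210·111.32)² + (0.240·111.31)²) = √(546.49348 + 713.65917) = 35.499 km
  R4: √((0.062·111.32)² + (-0.003·111.31)²) = √(47.63540 + 0.11151) = 6.910 km
  R5: √((0.045·111.32)² + (0.187·111.31)²) = √(25.09409 + 433.26298) = 21.409 km
  → nearest: R4 (6.910 km)
Q2 at 0.830°S, 35.700°E:
  R1: √((-0.225·111.32)² + (0.233·111.31)²) = √(627.35221 + 672.63616) = 36.055 km
  R2: √((0.080·111.32)² + (0.108·111.31)²) = √(79.30971 + 144.51598) = 14.961 km
  R3: √((-0.185·111.32)² + (0.216·111.31)²) = √(424.12107 + 578.06393) = 31.657 km
  R4: √((0.087·111.32)² + (-0.027·111.31)²) = √(93.79613 + 9.03225) = 10.140 km
  R5: √((0.070·111.32)² + (0.163·111.31)²) = √(60.72150 + 329.18768) = 19.746 km
  → nearest: R4 (10.140 km)
Q3 at 0.971°S, 35.664°E:
  R1: √((-0.084·111.32)² + (0.269·111.31)²) = √(87.43896 + 896.54672) = 31.369 km
  R2: √((0.221·111.32)² + (0.144·111.31)²) = √(605.24463 + 256.91730) = 29.363 km
  R3: √((-0.044·111.32)² + (0.252·111.31)²) = √(23.99119 + 786.80923) = 28.475 km
  R4: √((0.228·111.32)² + (0.009·111.31)²) = √(644.19313 + 1.00358) = 25.401 km
  R5: √((0.211·111.32)² + (0.199·111.31)²) = √(551.71057 + 490.65307) = 32.286 km
  → nearest: R4 (25.401 km)
Q4 at 0.966°S, 35.677°E:
  R1: √((-0.089·111.32)² + (0.256·111.31)²) = √(98.15816 + 811.98554) = 30.169 km
  R2: √((0.216·111.32)² + (0.131·111.31)²) = √(578.16780 + 212.62335) = 28.121 km
  R3: √((-0.049·111.32)² + (0.239·111.31)²) = √(29.75353 + 707.72440) = 27.157 km
  R4: √((0.223·111.32)² + (-0.004·111.31)²) = √(616.24885 + 0.19824) = 24.828 km
  R5: √((0.206·111.32)² + (0.186·111.31)²) = √(525.87295 + 428.64154) = 30.895 km
  → nearest: R4 (24.828 km)

Q1→R4; Q2→R4; Q3→R4; Q4→R4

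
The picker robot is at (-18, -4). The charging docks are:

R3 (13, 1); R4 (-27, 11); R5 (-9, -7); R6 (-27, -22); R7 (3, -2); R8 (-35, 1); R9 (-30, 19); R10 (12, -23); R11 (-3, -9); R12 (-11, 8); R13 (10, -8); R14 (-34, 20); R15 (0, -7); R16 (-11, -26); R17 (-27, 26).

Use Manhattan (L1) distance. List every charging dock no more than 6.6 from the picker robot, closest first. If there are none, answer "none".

none

Distances from (-18, -4):
R3: 36
R4: 24
R5: 12
R6: 27
R7: 23
R8: 22
R9: 35
R10: 49
R11: 20
R12: 19
R13: 32
R14: 40
R15: 21
R16: 29
R17: 39
Threshold 6.6: none within range.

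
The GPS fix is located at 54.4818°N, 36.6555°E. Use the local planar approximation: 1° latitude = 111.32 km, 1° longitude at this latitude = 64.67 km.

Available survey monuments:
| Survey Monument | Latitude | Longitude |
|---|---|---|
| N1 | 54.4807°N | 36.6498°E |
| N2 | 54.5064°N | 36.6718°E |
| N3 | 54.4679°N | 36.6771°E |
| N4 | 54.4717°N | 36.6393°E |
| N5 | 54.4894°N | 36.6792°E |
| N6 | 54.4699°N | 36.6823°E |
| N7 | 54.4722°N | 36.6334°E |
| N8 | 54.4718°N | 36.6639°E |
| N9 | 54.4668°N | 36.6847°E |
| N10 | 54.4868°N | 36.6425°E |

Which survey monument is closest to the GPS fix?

N1

Distances from 54.4818°N, 36.6555°E:
N1: √((-0.0011·111.32)² + (-0.0057·64.67)²) = √(0.014994 + 0.135880) = 0.3884 km
N2: √((0.0246·111.32)² + (0.0163·64.67)²) = √(7.499229 + 1.111171) = 2.9343 km
N3: √((-0.0139·111.32)² + (0.0216·64.67)²) = √(2.394286 + 1.951251) = 2.0846 km
N4: √((-0.0101·111.32)² + (-0.0162·64.67)²) = √(1.264122 + 1.097579) = 1.5368 km
N5: √((0.0076·111.32)² + (0.0237·64.67)²) = √(0.715770 + 2.349105) = 1.7507 km
N6: √((-0.0119·111.32)² + (0.0268·64.67)²) = √(1.754851 + 3.003830) = 2.1814 km
N7: √((-0.0096·111.32)² + (-0.0221·64.67)²) = √(1.142060 + 2.042633) = 1.7846 km
N8: √((-0.0100·111.32)² + (0.0084·64.67)²) = √(1.239214 + 0.295097) = 1.2387 km
N9: √((-0.0150·111.32)² + (0.0292·64.67)²) = √(2.788232 + 3.565919) = 2.5207 km
N10: √((0.0050·111.32)² + (-0.0130·64.67)²) = √(0.309804 + 0.706793) = 1.0083 km
Minimum: N1 at 0.3884 km.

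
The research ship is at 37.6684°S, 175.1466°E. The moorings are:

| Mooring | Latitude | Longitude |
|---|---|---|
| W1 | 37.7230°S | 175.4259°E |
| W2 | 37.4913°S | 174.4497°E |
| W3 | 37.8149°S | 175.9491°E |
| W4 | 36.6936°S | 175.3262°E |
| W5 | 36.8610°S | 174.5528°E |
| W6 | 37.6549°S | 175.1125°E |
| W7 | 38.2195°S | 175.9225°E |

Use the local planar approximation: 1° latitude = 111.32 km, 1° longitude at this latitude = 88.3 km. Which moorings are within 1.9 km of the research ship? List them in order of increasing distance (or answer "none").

none

Distances from 37.6684°S, 175.1466°E:
W1: √((-0.0546·111.32)² + (0.2793·88.3)²) = √(36.942959 + 608.223616) = 25.4001 km
W2: √((0.1771·111.32)² + (-0.6969·88.3)²) = √(388.672235 + 3786.712526) = 64.6172 km
W3: √((-0.1465·111.32)² + (0.8025·88.3)²) = √(265.963258 + 5021.245891) = 72.7132 km
W4: √((0.9748·111.32)² + (0.1796·88.3)²) = √(11775.447929 + 251.497731) = 109.6674 km
W5: √((0.8074·111.32)² + (-0.5938·88.3)²) = √(8078.372696 + 2749.171251) = 104.0555 km
W6: √((0.0135·111.32)² + (-0.0341·88.3)²) = √(2.258468 + 9.066302) = 3.3652 km
W7: √((-0.5511·111.32)² + (0.7759·88.3)²) = √(3763.632563 + 4693.890033) = 91.9648 km
Threshold 1.9 km: none within range.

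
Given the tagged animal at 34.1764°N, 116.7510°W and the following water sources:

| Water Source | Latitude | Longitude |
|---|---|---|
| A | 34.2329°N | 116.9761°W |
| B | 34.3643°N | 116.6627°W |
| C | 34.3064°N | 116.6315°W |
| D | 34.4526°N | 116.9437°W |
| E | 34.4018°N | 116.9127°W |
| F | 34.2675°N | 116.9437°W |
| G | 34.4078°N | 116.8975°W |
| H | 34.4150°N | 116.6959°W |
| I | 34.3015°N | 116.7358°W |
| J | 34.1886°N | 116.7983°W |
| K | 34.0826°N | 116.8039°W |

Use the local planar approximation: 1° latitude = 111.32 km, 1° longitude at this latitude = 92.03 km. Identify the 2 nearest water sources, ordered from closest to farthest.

J, K

Distances from 34.1764°N, 116.7510°W:
A: √((0.0565·111.32)² + (-0.2251·92.03)²) = √(39.558817 + 429.150709) = 21.6497 km
B: √((0.1879·111.32)² + (0.0883·92.03)²) = √(437.522060 + 66.035923) = 22.4401 km
C: √((0.1300·111.32)² + (0.1195·92.03)²) = √(209.427207 + 120.946876) = 18.1762 km
D: √((0.2762·111.32)² + (-0.1927·92.03)²) = √(945.352428 + 314.501176) = 35.4944 km
E: √((0.2254·111.32)² + (-0.1617·92.03)²) = √(629.584777 + 221.451631) = 29.1725 km
F: √((0.0911·111.32)² + (-0.1927·92.03)²) = √(102.844992 + 314.501176) = 20.4291 km
G: √((0.2314·111.32)² + (-0.1465·92.03)²) = √(663.549161 + 181.774975) = 29.0745 km
H: √((0.2386·111.32)² + (0.0551·92.03)²) = √(705.484171 + 25.713550) = 27.0407 km
I: √((0.1251·111.32)² + (0.0152·92.03)²) = √(193.937152 + 1.956798) = 13.9962 km
J: √((0.0122·111.32)² + (-0.0473·92.03)²) = √(1.844446 + 18.948774) = 4.5600 km
K: √((-0.0938·111.32)² + (-0.0529·92.03)²) = √(109.031521 + 23.701192) = 11.5210 km
Sorted: J (4.5600 km) < K (11.5210 km) < I (13.9962 km) < C (18.1762 km) < …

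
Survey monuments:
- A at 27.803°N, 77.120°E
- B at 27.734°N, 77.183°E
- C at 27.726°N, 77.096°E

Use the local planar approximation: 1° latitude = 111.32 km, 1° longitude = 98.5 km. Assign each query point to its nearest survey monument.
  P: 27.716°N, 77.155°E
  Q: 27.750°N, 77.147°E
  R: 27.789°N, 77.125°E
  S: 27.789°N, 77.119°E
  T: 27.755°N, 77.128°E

P at 27.716°N, 77.155°E:
  A: √((0.087·111.32)² + (-0.035·98.5)²) = √(93.79613 + 11.88526) = 10.280 km
  B: √((0.018·111.32)² + (0.028·98.5)²) = √(4.01505 + 7.60656) = 3.409 km
  C: √((0.010·111.32)² + (-0.059·98.5)²) = √(1.23921 + 33.77353) = 5.917 km
  → nearest: B (3.409 km)
Q at 27.750°N, 77.147°E:
  A: √((0.053·111.32)² + (-0.027·98.5)²) = √(34.80953 + 7.07294) = 6.472 km
  B: √((-0.016·111.32)² + (0.036·98.5)²) = √(3.17239 + 12.57412) = 3.968 km
  C: √((-0.024·111.32)² + (-0.051·98.5)²) = √(7.13787 + 25.23555) = 5.690 km
  → nearest: B (3.968 km)
R at 27.789°N, 77.125°E:
  A: √((0.014·111.32)² + (-0.005·98.5)²) = √(2.42886 + 0.24256) = 1.634 km
  B: √((-0.055·111.32)² + (0.058·98.5)²) = √(37.48623 + 32.63837) = 8.374 km
  C: √((-0.063·111.32)² + (-0.029·98.5)²) = √(49.18441 + 8.15959) = 7.573 km
  → nearest: A (1.634 km)
S at 27.789°N, 77.119°E:
  A: √((0.014·111.32)² + (0.001·98.5)²) = √(2.42886 + 0.00970) = 1.562 km
  B: √((-0.055·111.32)² + (0.064·98.5)²) = √(37.48623 + 39.74042) = 8.788 km
  C: √((-0.063·111.32)² + (-0.023·98.5)²) = √(49.18441 + 5.13249) = 7.370 km
  → nearest: A (1.562 km)
T at 27.755°N, 77.128°E:
  A: √((0.048·111.32)² + (-0.008·98.5)²) = √(28.55150 + 0.62094) = 5.401 km
  B: √((-0.021·111.32)² + (0.055·98.5)²) = √(5.46493 + 29.34931) = 5.900 km
  C: √((-0.029·111.32)² + (-0.032·98.5)²) = √(10.42179 + 9.93510) = 4.512 km
  → nearest: C (4.512 km)

P→B; Q→B; R→A; S→A; T→C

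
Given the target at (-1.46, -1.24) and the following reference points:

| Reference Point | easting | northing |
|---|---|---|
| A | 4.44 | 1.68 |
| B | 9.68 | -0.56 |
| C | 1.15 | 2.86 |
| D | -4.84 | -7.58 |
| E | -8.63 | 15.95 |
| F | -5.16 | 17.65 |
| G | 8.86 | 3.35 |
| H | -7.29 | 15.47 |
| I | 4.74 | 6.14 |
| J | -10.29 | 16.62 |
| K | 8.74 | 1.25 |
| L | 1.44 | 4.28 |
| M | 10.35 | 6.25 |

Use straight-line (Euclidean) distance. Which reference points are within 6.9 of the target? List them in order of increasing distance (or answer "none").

C, L, A

Distances from (-1.46, -1.24):
A: 6.58
B: 11.16
C: 4.86
D: 7.18
E: 18.63
F: 19.25
G: 11.29
H: 17.70
I: 9.64
J: 19.92
K: 10.50
L: 6.24
M: 13.98
Threshold 6.9: C (4.86), L (6.24), A (6.58) are within range.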